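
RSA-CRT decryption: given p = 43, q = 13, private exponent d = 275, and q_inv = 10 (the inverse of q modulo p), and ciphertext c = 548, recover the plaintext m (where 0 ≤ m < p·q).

137

d_p = d mod (p−1) = 275 mod 42 = 23; d_q = d mod (q−1) = 11.
m₁ = c^(d_p) mod p: c ≡ 32 (mod 43), and 32^23 mod 43 = 8.
m₂ = c^(d_q) mod q: c ≡ 2 (mod 13), and 2^11 mod 13 = 7.
h = q_inv·(m₁ − m₂) mod p = 10·(8 − 7) mod 43 = 10.
m = m₂ + h·q = 7 + 10·13 = 137.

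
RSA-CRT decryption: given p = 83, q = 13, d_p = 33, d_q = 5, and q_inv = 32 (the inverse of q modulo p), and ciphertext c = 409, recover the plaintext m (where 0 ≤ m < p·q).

m₁ = c^(d_p) mod p: c ≡ 77 (mod 83), and 77^33 mod 83 = 3.
m₂ = c^(d_q) mod q: c ≡ 6 (mod 13), and 6^5 mod 13 = 2.
h = q_inv·(m₁ − m₂) mod p = 32·(3 − 2) mod 83 = 32.
m = m₂ + h·q = 2 + 32·13 = 418.

418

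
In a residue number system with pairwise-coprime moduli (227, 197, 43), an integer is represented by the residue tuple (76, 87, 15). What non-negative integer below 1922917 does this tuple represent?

1322351

The moduli are pairwise coprime; N = 227·197·43 = 1922917.
N/227 = 8471; 8471 ≡ 72 (mod 227); 72·41 ≡ 1, so inverse 41.
N/197 = 9761; 9761 ≡ 108 (mod 197); 108·166 ≡ 1, so inverse 166.
N/43 = 44719; 44719 ≡ 42 (mod 43); 42·42 ≡ 1, so inverse 42.
x ≡ 76·8471·41 + 87·9761·166 + 15·44719·42 = 195536968.
195536968 mod 1922917 = 1322351.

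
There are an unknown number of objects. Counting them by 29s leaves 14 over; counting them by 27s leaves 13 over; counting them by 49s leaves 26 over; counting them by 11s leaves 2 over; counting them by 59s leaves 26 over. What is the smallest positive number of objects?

From N ≡ 14 (mod 29) write N = 14 + 29t. Substituting into N ≡ 13 (mod 27) gives 29t ≡ 26 (mod 27), and since 2⁻¹ ≡ 14 (mod 27), t ≡ 13. Hence N ≡ 14 + 29·13 = 391 (mod 783).
From N ≡ 391 (mod 783) write N = 391 + 783t. Substituting into N ≡ 26 (mod 49) gives 783t ≡ 27 (mod 49), and since 48⁻¹ ≡ 48 (mod 49), t ≡ 22. Hence N ≡ 391 + 783·22 = 17617 (mod 38367).
From N ≡ 17617 (mod 38367) write N = 17617 + 38367t. Substituting into N ≡ 2 (mod 11) gives 38367t ≡ 7 (mod 11), and since 10⁻¹ ≡ 10 (mod 11), t ≡ 4. Hence N ≡ 17617 + 38367·4 = 171085 (mod 422037).
From N ≡ 171085 (mod 422037) write N = 171085 + 422037t. Substituting into N ≡ 26 (mod 59) gives 422037t ≡ 41 (mod 59), and since 10⁻¹ ≡ 6 (mod 59), t ≡ 10. Hence N ≡ 171085 + 422037·10 = 4391455 (mod 24900183).

4391455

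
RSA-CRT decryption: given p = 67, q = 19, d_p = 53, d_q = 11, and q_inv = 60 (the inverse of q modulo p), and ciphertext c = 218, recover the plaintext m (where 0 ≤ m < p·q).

m₁ = c^(d_p) mod p: c ≡ 17 (mod 67), and 17^53 mod 67 = 56.
m₂ = c^(d_q) mod q: c ≡ 9 (mod 19), and 9^11 mod 19 = 5.
h = q_inv·(m₁ − m₂) mod p = 60·(56 − 5) mod 67 = 45.
m = m₂ + h·q = 5 + 45·19 = 860.

860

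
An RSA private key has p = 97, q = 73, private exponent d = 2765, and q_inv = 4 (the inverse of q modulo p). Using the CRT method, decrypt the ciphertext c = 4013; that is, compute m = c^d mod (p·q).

5106

d_p = d mod (p−1) = 2765 mod 96 = 77; d_q = d mod (q−1) = 29.
m₁ = c^(d_p) mod p: c ≡ 36 (mod 97), and 36^77 mod 97 = 62.
m₂ = c^(d_q) mod q: c ≡ 71 (mod 73), and 71^29 mod 73 = 69.
h = q_inv·(m₁ − m₂) mod p = 4·(62 − 69) mod 97 = 69.
m = m₂ + h·q = 69 + 69·73 = 5106.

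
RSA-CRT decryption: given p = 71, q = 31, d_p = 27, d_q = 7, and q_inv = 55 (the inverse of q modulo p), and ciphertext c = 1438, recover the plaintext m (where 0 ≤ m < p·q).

m₁ = c^(d_p) mod p: c ≡ 18 (mod 71), and 18^27 mod 71 = 3.
m₂ = c^(d_q) mod q: c ≡ 12 (mod 31), and 12^7 mod 31 = 24.
h = q_inv·(m₁ − m₂) mod p = 55·(3 − 24) mod 71 = 52.
m = m₂ + h·q = 24 + 52·31 = 1636.

1636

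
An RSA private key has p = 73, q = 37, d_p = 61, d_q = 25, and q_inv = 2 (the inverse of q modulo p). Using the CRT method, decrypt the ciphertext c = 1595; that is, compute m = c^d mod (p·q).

1621

m₁ = c^(d_p) mod p: c ≡ 62 (mod 73), and 62^61 mod 73 = 15.
m₂ = c^(d_q) mod q: c ≡ 4 (mod 37), and 4^25 mod 37 = 30.
h = q_inv·(m₁ − m₂) mod p = 2·(15 − 30) mod 73 = 43.
m = m₂ + h·q = 30 + 43·37 = 1621.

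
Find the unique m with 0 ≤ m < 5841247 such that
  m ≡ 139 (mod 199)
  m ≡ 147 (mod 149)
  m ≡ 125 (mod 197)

The moduli are pairwise coprime; N = 199·149·197 = 5841247.
N/199 = 29353; 29353 ≡ 100 (mod 199); 100·2 ≡ 1, so inverse 2.
N/149 = 39203; 39203 ≡ 16 (mod 149); 16·28 ≡ 1, so inverse 28.
N/197 = 29651; 29651 ≡ 101 (mod 197); 101·158 ≡ 1, so inverse 158.
m ≡ 139·29353·2 + 147·39203·28 + 125·29651·158 = 755126932.
755126932 mod 5841247 = 1606069.

1606069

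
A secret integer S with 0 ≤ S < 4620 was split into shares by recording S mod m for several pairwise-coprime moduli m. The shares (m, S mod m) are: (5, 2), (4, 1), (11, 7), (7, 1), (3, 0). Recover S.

3417

From S ≡ 2 (mod 5) write S = 2 + 5t. Substituting into S ≡ 1 (mod 4) gives 5t ≡ 3 (mod 4), and since 1⁻¹ ≡ 1 (mod 4), t ≡ 3. Hence S ≡ 2 + 5·3 = 17 (mod 20).
From S ≡ 17 (mod 20) write S = 17 + 20t. Substituting into S ≡ 7 (mod 11) gives 20t ≡ 1 (mod 11), and since 9⁻¹ ≡ 5 (mod 11), t ≡ 5. Hence S ≡ 17 + 20·5 = 117 (mod 220).
From S ≡ 117 (mod 220) write S = 117 + 220t. Substituting into S ≡ 1 (mod 7) gives 220t ≡ 3 (mod 7), and since 3⁻¹ ≡ 5 (mod 7), t ≡ 1. Hence S ≡ 117 + 220·1 = 337 (mod 1540).
From S ≡ 337 (mod 1540) write S = 337 + 1540t. Substituting into S ≡ 0 (mod 3) gives 1540t ≡ 2 (mod 3), and since 1⁻¹ ≡ 1 (mod 3), t ≡ 2. Hence S ≡ 337 + 1540·2 = 3417 (mod 4620).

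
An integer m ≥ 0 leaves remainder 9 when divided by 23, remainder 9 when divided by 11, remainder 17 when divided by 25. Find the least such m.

The moduli are pairwise coprime; N = 23·11·25 = 6325.
N/23 = 275; 275 ≡ 22 (mod 23); 22·22 ≡ 1, so inverse 22.
N/11 = 575; 575 ≡ 3 (mod 11); 3·4 ≡ 1, so inverse 4.
N/25 = 253; 253 ≡ 3 (mod 25); 3·17 ≡ 1, so inverse 17.
m ≡ 9·275·22 + 9·575·4 + 17·253·17 = 148267.
148267 mod 6325 = 2792.

2792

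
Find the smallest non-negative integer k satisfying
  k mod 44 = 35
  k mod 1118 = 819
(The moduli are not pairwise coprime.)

23179

gcd(44, 1118) = 2 and 2 | (819 − 35), so the pair is consistent; merging gives k ≡ 23179 (mod 24596), where 24596 = lcm(44, 1118).
The solution is unique modulo lcm(44, 1118) = 24596.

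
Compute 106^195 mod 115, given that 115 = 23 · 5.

Mod 23: 106 ≡ 14; by Fermat, exponent reduces to 195 mod 22 = 19; 14^19 ≡ 10 (mod 23).
Mod 5: 106 ≡ 1; by Fermat, exponent reduces to 195 mod 4 = 3; 1^3 ≡ 1 (mod 5).
Combine by CRT: x ≡ 10 (mod 23), x ≡ 1 (mod 5) ⇒ x ≡ 56 (mod 115).

56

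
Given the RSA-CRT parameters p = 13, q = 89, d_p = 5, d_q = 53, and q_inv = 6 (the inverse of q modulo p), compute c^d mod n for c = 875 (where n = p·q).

m₁ = c^(d_p) mod p: c ≡ 4 (mod 13), and 4^5 mod 13 = 10.
m₂ = c^(d_q) mod q: c ≡ 74 (mod 89), and 74^53 mod 89 = 13.
h = q_inv·(m₁ − m₂) mod p = 6·(10 − 13) mod 13 = 8.
m = m₂ + h·q = 13 + 8·89 = 725.

725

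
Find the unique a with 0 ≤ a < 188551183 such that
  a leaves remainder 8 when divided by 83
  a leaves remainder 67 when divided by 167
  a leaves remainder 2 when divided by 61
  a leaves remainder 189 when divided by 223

The moduli are pairwise coprime; N = 83·167·61·223 = 188551183.
N/83 = 2271701; 2271701 ≡ 74 (mod 83); 74·46 ≡ 1, so inverse 46.
N/167 = 1129049; 1129049 ≡ 129 (mod 167); 129·145 ≡ 1, so inverse 145.
N/61 = 3091003; 3091003 ≡ 11 (mod 61); 11·50 ≡ 1, so inverse 50.
N/223 = 845521; 845521 ≡ 128 (mod 223); 128·169 ≡ 1, so inverse 169.
a ≡ 8·2271701·46 + 67·1129049·145 + 2·3091003·50 + 189·845521·169 = 39120583564.
39120583564 mod 188551183 = 90488683.

90488683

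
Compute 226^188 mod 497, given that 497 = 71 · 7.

Mod 71: 226 ≡ 13; by Fermat, exponent reduces to 188 mod 70 = 48; 13^48 ≡ 9 (mod 71).
Mod 7: 226 ≡ 2; by Fermat, exponent reduces to 188 mod 6 = 2; 2^2 ≡ 4 (mod 7).
Combine by CRT: x ≡ 9 (mod 71), x ≡ 4 (mod 7) ⇒ x ≡ 151 (mod 497).

151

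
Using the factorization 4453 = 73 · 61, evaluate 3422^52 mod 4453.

Mod 73: 3422 ≡ 64; 64^52 ≡ 64 (mod 73).
Mod 61: 3422 ≡ 6; 6^52 ≡ 16 (mod 61).
Combine by CRT: x ≡ 64 (mod 73), x ≡ 16 (mod 61) ⇒ x ≡ 4225 (mod 4453).

4225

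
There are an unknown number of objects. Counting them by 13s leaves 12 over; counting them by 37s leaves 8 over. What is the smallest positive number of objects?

415

From N ≡ 12 (mod 13) write N = 12 + 13t. Substituting into N ≡ 8 (mod 37) gives 13t ≡ 33 (mod 37), and since 13⁻¹ ≡ 20 (mod 37), t ≡ 31. Hence N ≡ 12 + 13·31 = 415 (mod 481).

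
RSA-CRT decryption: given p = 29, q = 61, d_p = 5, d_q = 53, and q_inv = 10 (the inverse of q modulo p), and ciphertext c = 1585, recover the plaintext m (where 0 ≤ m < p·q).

m₁ = c^(d_p) mod p: c ≡ 19 (mod 29), and 19^5 mod 29 = 21.
m₂ = c^(d_q) mod q: c ≡ 60 (mod 61), and 60^53 mod 61 = 60.
h = q_inv·(m₁ − m₂) mod p = 10·(21 − 60) mod 29 = 16.
m = m₂ + h·q = 60 + 16·61 = 1036.

1036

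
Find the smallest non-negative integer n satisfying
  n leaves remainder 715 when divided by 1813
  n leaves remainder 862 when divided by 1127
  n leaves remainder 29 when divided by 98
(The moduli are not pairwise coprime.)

Combine the congruences pairwise.
gcd(1813, 1127) = 49 and 49 | (862 − 715), so the pair is consistent; merging gives n ≡ 27910 (mod 41699), where 41699 = lcm(1813, 1127).
gcd(41699, 98) = 49 and 49 | (29 − 27910), so the pair is consistent; merging gives n ≡ 69609 (mod 83398), where 83398 = lcm(41699, 98).
The solution is unique modulo lcm(1813, 1127, 98) = 83398.

69609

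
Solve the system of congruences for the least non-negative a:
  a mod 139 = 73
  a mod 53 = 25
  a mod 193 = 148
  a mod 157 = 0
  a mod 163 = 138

Combine the congruences pairwise.
From a ≡ 73 (mod 139) write a = 73 + 139t. Substituting into a ≡ 25 (mod 53) gives 139t ≡ 5 (mod 53), and since 33⁻¹ ≡ 45 (mod 53), t ≡ 13. Hence a ≡ 73 + 139·13 = 1880 (mod 7367).
From a ≡ 1880 (mod 7367) write a = 1880 + 7367t. Substituting into a ≡ 148 (mod 193) gives 7367t ≡ 5 (mod 193), and since 33⁻¹ ≡ 117 (mod 193), t ≡ 6. Hence a ≡ 1880 + 7367·6 = 46082 (mod 1421831).
From a ≡ 46082 (mod 1421831) write a = 46082 + 1421831t. Substituting into a ≡ 0 (mod 157) gives 1421831t ≡ 76 (mod 157), and since 39⁻¹ ≡ 153 (mod 157), t ≡ 10. Hence a ≡ 46082 + 1421831·10 = 14264392 (mod 223227467).
From a ≡ 14264392 (mod 223227467) write a = 14264392 + 223227467t. Substituting into a ≡ 138 (mod 163) gives 223227467t ≡ 39 (mod 163), and since 108⁻¹ ≡ 80 (mod 163), t ≡ 23. Hence a ≡ 14264392 + 223227467·23 = 5148496133 (mod 36386077121).

5148496133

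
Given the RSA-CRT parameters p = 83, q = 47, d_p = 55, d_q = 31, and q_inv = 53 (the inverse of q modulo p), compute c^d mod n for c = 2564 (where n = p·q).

2701

m₁ = c^(d_p) mod p: c ≡ 74 (mod 83), and 74^55 mod 83 = 45.
m₂ = c^(d_q) mod q: c ≡ 26 (mod 47), and 26^31 mod 47 = 22.
h = q_inv·(m₁ − m₂) mod p = 53·(45 − 22) mod 83 = 57.
m = m₂ + h·q = 22 + 57·47 = 2701.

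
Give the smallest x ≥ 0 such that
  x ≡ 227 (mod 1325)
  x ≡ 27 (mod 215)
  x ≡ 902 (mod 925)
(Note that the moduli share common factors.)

887977

gcd(1325, 215) = 5 and 5 | (27 − 227), so the pair is consistent; merging gives x ≡ 33352 (mod 56975), where 56975 = lcm(1325, 215).
gcd(56975, 925) = 25 and 25 | (902 − 33352), so the pair is consistent; merging gives x ≡ 887977 (mod 2108075), where 2108075 = lcm(56975, 925).
The solution is unique modulo lcm(1325, 215, 925) = 2108075.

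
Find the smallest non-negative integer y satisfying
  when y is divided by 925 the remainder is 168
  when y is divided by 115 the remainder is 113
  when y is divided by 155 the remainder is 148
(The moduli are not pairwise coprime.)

Combine the congruences pairwise.
gcd(925, 115) = 5 and 5 | (113 − 168), so the pair is consistent; merging gives y ≡ 11268 (mod 21275), where 21275 = lcm(925, 115).
gcd(21275, 155) = 5 and 5 | (148 − 11268), so the pair is consistent; merging gives y ≡ 32543 (mod 659525), where 659525 = lcm(21275, 155).
The solution is unique modulo lcm(925, 115, 155) = 659525.

32543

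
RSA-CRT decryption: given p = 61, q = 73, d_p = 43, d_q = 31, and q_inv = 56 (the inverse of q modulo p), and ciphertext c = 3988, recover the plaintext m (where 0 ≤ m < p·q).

m₁ = c^(d_p) mod p: c ≡ 23 (mod 61), and 23^43 mod 61 = 28.
m₂ = c^(d_q) mod q: c ≡ 46 (mod 73), and 46^31 mod 73 = 27.
h = q_inv·(m₁ − m₂) mod p = 56·(28 − 27) mod 61 = 56.
m = m₂ + h·q = 27 + 56·73 = 4115.

4115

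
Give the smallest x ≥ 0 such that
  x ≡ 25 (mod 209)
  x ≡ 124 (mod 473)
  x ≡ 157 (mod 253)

162836

Combine the congruences pairwise.
gcd(209, 473) = 11 and 11 | (124 − 25), so the pair is consistent; merging gives x ≡ 1070 (mod 8987), where 8987 = lcm(209, 473).
gcd(8987, 253) = 11 and 11 | (157 − 1070), so the pair is consistent; merging gives x ≡ 162836 (mod 206701), where 206701 = lcm(8987, 253).
The solution is unique modulo lcm(209, 473, 253) = 206701.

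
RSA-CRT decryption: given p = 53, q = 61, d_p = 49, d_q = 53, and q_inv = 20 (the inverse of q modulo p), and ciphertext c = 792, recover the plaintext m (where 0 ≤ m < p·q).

m₁ = c^(d_p) mod p: c ≡ 50 (mod 53), and 50^49 mod 53 = 51.
m₂ = c^(d_q) mod q: c ≡ 60 (mod 61), and 60^53 mod 61 = 60.
h = q_inv·(m₁ − m₂) mod p = 20·(51 − 60) mod 53 = 32.
m = m₂ + h·q = 60 + 32·61 = 2012.

2012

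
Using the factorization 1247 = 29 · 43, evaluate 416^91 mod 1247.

Mod 29: 416 ≡ 10; by Fermat, exponent reduces to 91 mod 28 = 7; 10^7 ≡ 17 (mod 29).
Mod 43: 416 ≡ 29; by Fermat, exponent reduces to 91 mod 42 = 7; 29^7 ≡ 7 (mod 43).
Combine by CRT: x ≡ 17 (mod 29), x ≡ 7 (mod 43) ⇒ x ≡ 394 (mod 1247).

394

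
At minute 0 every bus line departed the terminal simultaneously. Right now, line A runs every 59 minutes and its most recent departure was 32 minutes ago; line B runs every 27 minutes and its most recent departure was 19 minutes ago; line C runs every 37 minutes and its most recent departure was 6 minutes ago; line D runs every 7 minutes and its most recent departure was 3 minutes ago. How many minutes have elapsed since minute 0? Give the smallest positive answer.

295858

The moduli are pairwise coprime; N = 59·27·37·7 = 412587.
N/59 = 6993; 6993 ≡ 31 (mod 59); 31·40 ≡ 1, so inverse 40.
N/27 = 15281; 15281 ≡ 26 (mod 27); 26·26 ≡ 1, so inverse 26.
N/37 = 11151; 11151 ≡ 14 (mod 37); 14·8 ≡ 1, so inverse 8.
N/7 = 58941; 58941 ≡ 1 (mod 7), inverse 1.
t ≡ 32·6993·40 + 19·15281·26 + 6·11151·8 + 3·58941·1 = 17211925.
17211925 mod 412587 = 295858.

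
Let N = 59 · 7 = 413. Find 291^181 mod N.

18

Mod 59: 291 ≡ 55; by Fermat, exponent reduces to 181 mod 58 = 7; 55^7 ≡ 18 (mod 59).
Mod 7: 291 ≡ 4; by Fermat, exponent reduces to 181 mod 6 = 1; 4^1 ≡ 4 (mod 7).
Combine by CRT: x ≡ 18 (mod 59), x ≡ 4 (mod 7) ⇒ x ≡ 18 (mod 413).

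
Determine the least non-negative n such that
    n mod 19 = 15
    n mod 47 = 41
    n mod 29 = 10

From n ≡ 15 (mod 19) write n = 15 + 19t. Substituting into n ≡ 41 (mod 47) gives 19t ≡ 26 (mod 47), and since 19⁻¹ ≡ 5 (mod 47), t ≡ 36. Hence n ≡ 15 + 19·36 = 699 (mod 893).
From n ≡ 699 (mod 893) write n = 699 + 893t. Substituting into n ≡ 10 (mod 29) gives 893t ≡ 7 (mod 29), and since 23⁻¹ ≡ 24 (mod 29), t ≡ 23. Hence n ≡ 699 + 893·23 = 21238 (mod 25897).

21238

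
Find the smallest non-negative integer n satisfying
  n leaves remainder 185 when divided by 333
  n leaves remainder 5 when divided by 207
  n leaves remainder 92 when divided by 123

166019

gcd(333, 207) = 9 and 9 | (5 − 185), so the pair is consistent; merging gives n ≡ 5180 (mod 7659), where 7659 = lcm(333, 207).
gcd(7659, 123) = 3 and 3 | (92 − 5180), so the pair is consistent; merging gives n ≡ 166019 (mod 314019), where 314019 = lcm(7659, 123).
The solution is unique modulo lcm(333, 207, 123) = 314019.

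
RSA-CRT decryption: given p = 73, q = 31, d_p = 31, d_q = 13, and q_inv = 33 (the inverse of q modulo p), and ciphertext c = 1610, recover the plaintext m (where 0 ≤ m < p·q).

m₁ = c^(d_p) mod p: c ≡ 4 (mod 73), and 4^31 mod 73 = 37.
m₂ = c^(d_q) mod q: c ≡ 29 (mod 31), and 29^13 mod 31 = 23.
h = q_inv·(m₁ − m₂) mod p = 33·(37 − 23) mod 73 = 24.
m = m₂ + h·q = 23 + 24·31 = 767.

767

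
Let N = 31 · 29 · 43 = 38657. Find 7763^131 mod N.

Mod 31: 7763 ≡ 13; by Fermat, exponent reduces to 131 mod 30 = 11; 13^11 ≡ 3 (mod 31).
Mod 29: 7763 ≡ 20; by Fermat, exponent reduces to 131 mod 28 = 19; 20^19 ≡ 24 (mod 29).
Mod 43: 7763 ≡ 23; by Fermat, exponent reduces to 131 mod 42 = 5; 23^5 ≡ 17 (mod 43).
Combine by CRT: x ≡ 3 (mod 31), x ≡ 24 (mod 29), x ≡ 17 (mod 43) ⇒ x ≡ 26849 (mod 38657).

26849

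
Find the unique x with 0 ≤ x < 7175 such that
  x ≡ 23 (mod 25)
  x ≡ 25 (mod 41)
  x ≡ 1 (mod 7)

148

From x ≡ 23 (mod 25) write x = 23 + 25t. Substituting into x ≡ 25 (mod 41) gives 25t ≡ 2 (mod 41), and since 25⁻¹ ≡ 23 (mod 41), t ≡ 5. Hence x ≡ 23 + 25·5 = 148 (mod 1025).
From x ≡ 148 (mod 1025) write x = 148 + 1025t. Substituting into x ≡ 1 (mod 7) gives 1025t ≡ 0 (mod 7), and since 3⁻¹ ≡ 5 (mod 7), t ≡ 0. Hence x ≡ 148 + 1025·0 = 148 (mod 7175).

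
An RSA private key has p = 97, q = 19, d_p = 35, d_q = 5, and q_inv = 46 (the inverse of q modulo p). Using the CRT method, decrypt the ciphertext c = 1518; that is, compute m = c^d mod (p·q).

m₁ = c^(d_p) mod p: c ≡ 63 (mod 97), and 63^35 mod 97 = 78.
m₂ = c^(d_q) mod q: c ≡ 17 (mod 19), and 17^5 mod 19 = 6.
h = q_inv·(m₁ − m₂) mod p = 46·(78 − 6) mod 97 = 14.
m = m₂ + h·q = 6 + 14·19 = 272.

272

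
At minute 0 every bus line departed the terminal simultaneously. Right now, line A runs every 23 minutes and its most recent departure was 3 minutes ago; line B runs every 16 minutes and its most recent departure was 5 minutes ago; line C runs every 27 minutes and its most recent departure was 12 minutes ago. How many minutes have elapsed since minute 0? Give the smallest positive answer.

2901

The moduli are pairwise coprime; N = 23·16·27 = 9936.
N/23 = 432; 432 ≡ 18 (mod 23); 18·9 ≡ 1, so inverse 9.
N/16 = 621; 621 ≡ 13 (mod 16); 13·5 ≡ 1, so inverse 5.
N/27 = 368; 368 ≡ 17 (mod 27); 17·8 ≡ 1, so inverse 8.
t ≡ 3·432·9 + 5·621·5 + 12·368·8 = 62517.
62517 mod 9936 = 2901.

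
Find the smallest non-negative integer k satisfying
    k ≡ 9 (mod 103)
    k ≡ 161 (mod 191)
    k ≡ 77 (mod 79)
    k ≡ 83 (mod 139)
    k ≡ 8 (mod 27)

5280157916

Combine the congruences pairwise.
From k ≡ 9 (mod 103) write k = 9 + 103t. Substituting into k ≡ 161 (mod 191) gives 103t ≡ 152 (mod 191), and since 103⁻¹ ≡ 102 (mod 191), t ≡ 33. Hence k ≡ 9 + 103·33 = 3408 (mod 19673).
From k ≡ 3408 (mod 19673) write k = 3408 + 19673t. Substituting into k ≡ 77 (mod 79) gives 19673t ≡ 66 (mod 79), and since 2⁻¹ ≡ 40 (mod 79), t ≡ 33. Hence k ≡ 3408 + 19673·33 = 652617 (mod 1554167).
From k ≡ 652617 (mod 1554167) write k = 652617 + 1554167t. Substituting into k ≡ 83 (mod 139) gives 1554167t ≡ 71 (mod 139), and since 8⁻¹ ≡ 87 (mod 139), t ≡ 61. Hence k ≡ 652617 + 1554167·61 = 95456804 (mod 216029213).
From k ≡ 95456804 (mod 216029213) write k = 95456804 + 216029213t. Substituting into k ≡ 8 (mod 27) gives 216029213t ≡ 3 (mod 27), and since 26⁻¹ ≡ 26 (mod 27), t ≡ 24. Hence k ≡ 95456804 + 216029213·24 = 5280157916 (mod 5832788751).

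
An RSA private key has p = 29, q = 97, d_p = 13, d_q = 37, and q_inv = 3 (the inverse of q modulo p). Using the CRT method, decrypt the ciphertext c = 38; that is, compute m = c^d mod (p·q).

1753

m₁ = c^(d_p) mod p: c ≡ 9 (mod 29), and 9^13 mod 29 = 13.
m₂ = c^(d_q) mod q: c ≡ 38 (mod 97), and 38^37 mod 97 = 7.
h = q_inv·(m₁ − m₂) mod p = 3·(13 − 7) mod 29 = 18.
m = m₂ + h·q = 7 + 18·97 = 1753.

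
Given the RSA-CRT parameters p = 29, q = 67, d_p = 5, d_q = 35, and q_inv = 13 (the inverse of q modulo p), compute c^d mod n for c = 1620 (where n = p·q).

m₁ = c^(d_p) mod p: c ≡ 25 (mod 29), and 25^5 mod 29 = 20.
m₂ = c^(d_q) mod q: c ≡ 12 (mod 67), and 12^35 mod 67 = 57.
h = q_inv·(m₁ − m₂) mod p = 13·(20 − 57) mod 29 = 12.
m = m₂ + h·q = 57 + 12·67 = 861.

861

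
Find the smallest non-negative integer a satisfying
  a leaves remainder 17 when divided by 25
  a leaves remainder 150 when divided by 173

842

From a ≡ 17 (mod 25) write a = 17 + 25t. Substituting into a ≡ 150 (mod 173) gives 25t ≡ 133 (mod 173), and since 25⁻¹ ≡ 90 (mod 173), t ≡ 33. Hence a ≡ 17 + 25·33 = 842 (mod 4325).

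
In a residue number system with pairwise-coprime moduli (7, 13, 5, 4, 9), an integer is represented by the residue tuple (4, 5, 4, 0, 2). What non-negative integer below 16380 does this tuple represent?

Combine the congruences pairwise.
From x ≡ 4 (mod 7) write x = 4 + 7t. Substituting into x ≡ 5 (mod 13) gives 7t ≡ 1 (mod 13), and since 7⁻¹ ≡ 2 (mod 13), t ≡ 2. Hence x ≡ 4 + 7·2 = 18 (mod 91).
From x ≡ 18 (mod 91) write x = 18 + 91t. Substituting into x ≡ 4 (mod 5) gives 91t ≡ 1 (mod 5), and since 1⁻¹ ≡ 1 (mod 5), t ≡ 1. Hence x ≡ 18 + 91·1 = 109 (mod 455).
From x ≡ 109 (mod 455) write x = 109 + 455t. Substituting into x ≡ 0 (mod 4) gives 455t ≡ 3 (mod 4), and since 3⁻¹ ≡ 3 (mod 4), t ≡ 1. Hence x ≡ 109 + 455·1 = 564 (mod 1820).
From x ≡ 564 (mod 1820) write x = 564 + 1820t. Substituting into x ≡ 2 (mod 9) gives 1820t ≡ 5 (mod 9), and since 2⁻¹ ≡ 5 (mod 9), t ≡ 7. Hence x ≡ 564 + 1820·7 = 13304 (mod 16380).

13304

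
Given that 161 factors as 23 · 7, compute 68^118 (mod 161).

Mod 23: 68 ≡ 22; by Fermat, exponent reduces to 118 mod 22 = 8; 22^8 ≡ 1 (mod 23).
Mod 7: 68 ≡ 5; by Fermat, exponent reduces to 118 mod 6 = 4; 5^4 ≡ 2 (mod 7).
Combine by CRT: x ≡ 1 (mod 23), x ≡ 2 (mod 7) ⇒ x ≡ 93 (mod 161).

93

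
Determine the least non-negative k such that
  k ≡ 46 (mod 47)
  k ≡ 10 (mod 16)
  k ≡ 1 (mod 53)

The moduli are pairwise coprime; N = 47·16·53 = 39856.
N/47 = 848; 848 ≡ 2 (mod 47); 2·24 ≡ 1, so inverse 24.
N/16 = 2491; 2491 ≡ 11 (mod 16); 11·3 ≡ 1, so inverse 3.
N/53 = 752; 752 ≡ 10 (mod 53); 10·16 ≡ 1, so inverse 16.
k ≡ 46·848·24 + 10·2491·3 + 1·752·16 = 1022954.
1022954 mod 39856 = 26554.

26554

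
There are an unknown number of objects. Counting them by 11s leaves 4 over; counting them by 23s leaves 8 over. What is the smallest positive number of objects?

169

From N ≡ 4 (mod 11) write N = 4 + 11t. Substituting into N ≡ 8 (mod 23) gives 11t ≡ 4 (mod 23), and since 11⁻¹ ≡ 21 (mod 23), t ≡ 15. Hence N ≡ 4 + 11·15 = 169 (mod 253).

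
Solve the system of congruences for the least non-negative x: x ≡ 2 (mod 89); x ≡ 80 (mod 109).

625

From x ≡ 2 (mod 89) write x = 2 + 89t. Substituting into x ≡ 80 (mod 109) gives 89t ≡ 78 (mod 109), and since 89⁻¹ ≡ 49 (mod 109), t ≡ 7. Hence x ≡ 2 + 89·7 = 625 (mod 9701).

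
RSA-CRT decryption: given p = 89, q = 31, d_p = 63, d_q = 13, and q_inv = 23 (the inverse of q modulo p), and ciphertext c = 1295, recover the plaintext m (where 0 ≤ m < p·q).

m₁ = c^(d_p) mod p: c ≡ 49 (mod 89), and 49^63 mod 89 = 10.
m₂ = c^(d_q) mod q: c ≡ 24 (mod 31), and 24^13 mod 31 = 12.
h = q_inv·(m₁ − m₂) mod p = 23·(10 − 12) mod 89 = 43.
m = m₂ + h·q = 12 + 43·31 = 1345.

1345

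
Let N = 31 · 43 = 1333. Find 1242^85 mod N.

683

Mod 31: 1242 ≡ 2; by Fermat, exponent reduces to 85 mod 30 = 25; 2^25 ≡ 1 (mod 31).
Mod 43: 1242 ≡ 38; by Fermat, exponent reduces to 85 mod 42 = 1; 38^1 ≡ 38 (mod 43).
Combine by CRT: x ≡ 1 (mod 31), x ≡ 38 (mod 43) ⇒ x ≡ 683 (mod 1333).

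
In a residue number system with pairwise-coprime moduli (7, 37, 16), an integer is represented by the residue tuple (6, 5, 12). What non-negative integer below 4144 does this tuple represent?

412

From x ≡ 6 (mod 7) write x = 6 + 7t. Substituting into x ≡ 5 (mod 37) gives 7t ≡ 36 (mod 37), and since 7⁻¹ ≡ 16 (mod 37), t ≡ 21. Hence x ≡ 6 + 7·21 = 153 (mod 259).
From x ≡ 153 (mod 259) write x = 153 + 259t. Substituting into x ≡ 12 (mod 16) gives 259t ≡ 3 (mod 16), and since 3⁻¹ ≡ 11 (mod 16), t ≡ 1. Hence x ≡ 153 + 259·1 = 412 (mod 4144).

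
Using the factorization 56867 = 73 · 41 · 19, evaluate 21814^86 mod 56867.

Mod 73: 21814 ≡ 60; by Fermat, exponent reduces to 86 mod 72 = 14; 60^14 ≡ 35 (mod 73).
Mod 41: 21814 ≡ 2; by Fermat, exponent reduces to 86 mod 40 = 6; 2^6 ≡ 23 (mod 41).
Mod 19: 21814 ≡ 2; by Fermat, exponent reduces to 86 mod 18 = 14; 2^14 ≡ 6 (mod 19).
Combine by CRT: x ≡ 35 (mod 73), x ≡ 23 (mod 41), x ≡ 6 (mod 19) ⇒ x ≡ 40039 (mod 56867).

40039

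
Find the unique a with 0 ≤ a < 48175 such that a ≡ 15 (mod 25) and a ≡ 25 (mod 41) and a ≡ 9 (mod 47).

The moduli are pairwise coprime; N = 25·41·47 = 48175.
N/25 = 1927; 1927 ≡ 2 (mod 25); 2·13 ≡ 1, so inverse 13.
N/41 = 1175; 1175 ≡ 27 (mod 41); 27·38 ≡ 1, so inverse 38.
N/47 = 1025; 1025 ≡ 38 (mod 47); 38·26 ≡ 1, so inverse 26.
a ≡ 15·1927·13 + 25·1175·38 + 9·1025·26 = 1731865.
1731865 mod 48175 = 45740.

45740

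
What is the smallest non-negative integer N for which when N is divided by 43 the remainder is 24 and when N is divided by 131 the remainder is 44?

4367

Combine the congruences pairwise.
From N ≡ 24 (mod 43) write N = 24 + 43t. Substituting into N ≡ 44 (mod 131) gives 43t ≡ 20 (mod 131), and since 43⁻¹ ≡ 64 (mod 131), t ≡ 101. Hence N ≡ 24 + 43·101 = 4367 (mod 5633).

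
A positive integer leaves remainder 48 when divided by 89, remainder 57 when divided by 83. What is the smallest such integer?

3875

Combine the congruences pairwise.
From m ≡ 48 (mod 89) write m = 48 + 89t. Substituting into m ≡ 57 (mod 83) gives 89t ≡ 9 (mod 83), and since 6⁻¹ ≡ 14 (mod 83), t ≡ 43. Hence m ≡ 48 + 89·43 = 3875 (mod 7387).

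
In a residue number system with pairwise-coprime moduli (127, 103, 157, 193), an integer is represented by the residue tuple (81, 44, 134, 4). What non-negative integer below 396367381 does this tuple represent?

59018632

The moduli are pairwise coprime; N = 127·103·157·193 = 396367381.
N/127 = 3121003; 3121003 ≡ 105 (mod 127); 105·75 ≡ 1, so inverse 75.
N/103 = 3848227; 3848227 ≡ 44 (mod 103); 44·96 ≡ 1, so inverse 96.
N/157 = 2524633; 2524633 ≡ 73 (mod 157); 73·114 ≡ 1, so inverse 114.
N/193 = 2053717; 2053717 ≡ 4 (mod 193); 4·145 ≡ 1, so inverse 145.
x ≡ 81·3121003·75 + 44·3848227·96 + 134·2524633·114 + 4·2053717·145 = 74972453641.
74972453641 mod 396367381 = 59018632.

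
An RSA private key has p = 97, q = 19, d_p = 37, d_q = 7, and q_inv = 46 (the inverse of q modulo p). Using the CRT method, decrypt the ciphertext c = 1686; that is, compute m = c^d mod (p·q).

1010

m₁ = c^(d_p) mod p: c ≡ 37 (mod 97), and 37^37 mod 97 = 40.
m₂ = c^(d_q) mod q: c ≡ 14 (mod 19), and 14^7 mod 19 = 3.
h = q_inv·(m₁ − m₂) mod p = 46·(40 − 3) mod 97 = 53.
m = m₂ + h·q = 3 + 53·19 = 1010.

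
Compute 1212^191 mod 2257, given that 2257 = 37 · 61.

252

Mod 37: 1212 ≡ 28; by Fermat, exponent reduces to 191 mod 36 = 11; 28^11 ≡ 30 (mod 37).
Mod 61: 1212 ≡ 53; by Fermat, exponent reduces to 191 mod 60 = 11; 53^11 ≡ 8 (mod 61).
Combine by CRT: x ≡ 30 (mod 37), x ≡ 8 (mod 61) ⇒ x ≡ 252 (mod 2257).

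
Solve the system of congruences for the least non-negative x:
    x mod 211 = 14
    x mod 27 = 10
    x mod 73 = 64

The moduli are pairwise coprime; N = 211·27·73 = 415881.
N/211 = 1971; 1971 ≡ 72 (mod 211); 72·85 ≡ 1, so inverse 85.
N/27 = 15403; 15403 ≡ 13 (mod 27); 13·25 ≡ 1, so inverse 25.
N/73 = 5697; 5697 ≡ 3 (mod 73); 3·49 ≡ 1, so inverse 49.
x ≡ 14·1971·85 + 10·15403·25 + 64·5697·49 = 24062032.
24062032 mod 415881 = 356815.

356815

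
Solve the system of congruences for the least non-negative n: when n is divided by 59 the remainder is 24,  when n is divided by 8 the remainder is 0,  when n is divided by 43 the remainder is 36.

The moduli are pairwise coprime; M = 59·8·43 = 20296.
M/59 = 344; 344 ≡ 49 (mod 59); 49·53 ≡ 1, so inverse 53.
M/8 = 2537; 2537 ≡ 1 (mod 8), inverse 1.
M/43 = 472; 472 ≡ 42 (mod 43); 42·42 ≡ 1, so inverse 42.
n ≡ 24·344·53 + 0·2537·1 + 36·472·42 = 1151232.
1151232 mod 20296 = 14656.

14656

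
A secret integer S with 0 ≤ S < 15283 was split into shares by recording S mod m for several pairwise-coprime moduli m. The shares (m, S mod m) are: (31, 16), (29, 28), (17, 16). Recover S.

7394

The moduli are pairwise coprime; N = 31·29·17 = 15283.
N/31 = 493; 493 ≡ 28 (mod 31); 28·10 ≡ 1, so inverse 10.
N/29 = 527; 527 ≡ 5 (mod 29); 5·6 ≡ 1, so inverse 6.
N/17 = 899; 899 ≡ 15 (mod 17); 15·8 ≡ 1, so inverse 8.
S ≡ 16·493·10 + 28·527·6 + 16·899·8 = 282488.
282488 mod 15283 = 7394.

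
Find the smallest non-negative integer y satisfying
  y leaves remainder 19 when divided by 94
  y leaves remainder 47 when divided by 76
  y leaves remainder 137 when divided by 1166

861811

gcd(94, 76) = 2 and 2 | (47 − 19), so the pair is consistent; merging gives y ≡ 959 (mod 3572), where 3572 = lcm(94, 76).
gcd(3572, 1166) = 2 and 2 | (137 − 959), so the pair is consistent; merging gives y ≡ 861811 (mod 2082476), where 2082476 = lcm(3572, 1166).
The solution is unique modulo lcm(94, 76, 1166) = 2082476.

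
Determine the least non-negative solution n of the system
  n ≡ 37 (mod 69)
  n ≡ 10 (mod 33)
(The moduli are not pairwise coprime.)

gcd(69, 33) = 3 and 3 | (10 − 37), so the pair is consistent; merging gives n ≡ 175 (mod 759), where 759 = lcm(69, 33).
The solution is unique modulo lcm(69, 33) = 759.

175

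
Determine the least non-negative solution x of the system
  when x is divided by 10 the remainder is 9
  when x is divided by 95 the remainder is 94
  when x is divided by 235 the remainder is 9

949

gcd(10, 95) = 5 and 5 | (94 − 9), so the pair is consistent; merging gives x ≡ 189 (mod 190), where 190 = lcm(10, 95).
gcd(190, 235) = 5 and 5 | (9 − 189), so the pair is consistent; merging gives x ≡ 949 (mod 8930), where 8930 = lcm(190, 235).
The solution is unique modulo lcm(10, 95, 235) = 8930.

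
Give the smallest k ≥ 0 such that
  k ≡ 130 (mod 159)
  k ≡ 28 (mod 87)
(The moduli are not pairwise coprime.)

289

gcd(159, 87) = 3 and 3 | (28 − 130), so the pair is consistent; merging gives k ≡ 289 (mod 4611), where 4611 = lcm(159, 87).
The solution is unique modulo lcm(159, 87) = 4611.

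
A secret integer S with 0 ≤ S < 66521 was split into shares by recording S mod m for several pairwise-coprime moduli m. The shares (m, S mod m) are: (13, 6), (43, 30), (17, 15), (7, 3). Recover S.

The moduli are pairwise coprime; N = 13·43·17·7 = 66521.
N/13 = 5117; 5117 ≡ 8 (mod 13); 8·5 ≡ 1, so inverse 5.
N/43 = 1547; 1547 ≡ 42 (mod 43); 42·42 ≡ 1, so inverse 42.
N/17 = 3913; 3913 ≡ 3 (mod 17); 3·6 ≡ 1, so inverse 6.
N/7 = 9503; 9503 ≡ 4 (mod 7); 4·2 ≡ 1, so inverse 2.
S ≡ 6·5117·5 + 30·1547·42 + 15·3913·6 + 3·9503·2 = 2511918.
2511918 mod 66521 = 50641.

50641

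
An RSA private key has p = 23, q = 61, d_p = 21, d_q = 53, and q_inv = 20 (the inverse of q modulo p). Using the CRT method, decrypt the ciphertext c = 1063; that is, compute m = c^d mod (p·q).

750

m₁ = c^(d_p) mod p: c ≡ 5 (mod 23), and 5^21 mod 23 = 14.
m₂ = c^(d_q) mod q: c ≡ 26 (mod 61), and 26^53 mod 61 = 18.
h = q_inv·(m₁ − m₂) mod p = 20·(14 − 18) mod 23 = 12.
m = m₂ + h·q = 18 + 12·61 = 750.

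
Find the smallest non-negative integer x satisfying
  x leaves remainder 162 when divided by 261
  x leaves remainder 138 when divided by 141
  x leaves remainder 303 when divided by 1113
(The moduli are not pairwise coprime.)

gcd(261, 141) = 3 and 3 | (138 − 162), so the pair is consistent; merging gives x ≡ 7470 (mod 12267), where 12267 = lcm(261, 141).
gcd(12267, 1113) = 3 and 3 | (303 − 7470), so the pair is consistent; merging gives x ≡ 326412 (mod 4551057), where 4551057 = lcm(12267, 1113).
The solution is unique modulo lcm(261, 141, 1113) = 4551057.

326412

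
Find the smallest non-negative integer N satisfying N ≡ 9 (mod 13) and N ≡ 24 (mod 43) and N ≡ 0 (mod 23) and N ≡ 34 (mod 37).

From N ≡ 9 (mod 13) write N = 9 + 13t. Substituting into N ≡ 24 (mod 43) gives 13t ≡ 15 (mod 43), and since 13⁻¹ ≡ 10 (mod 43), t ≡ 21. Hence N ≡ 9 + 13·21 = 282 (mod 559).
From N ≡ 282 (mod 559) write N = 282 + 559t. Substituting into N ≡ 0 (mod 23) gives 559t ≡ 17 (mod 23), and since 7⁻¹ ≡ 10 (mod 23), t ≡ 9. Hence N ≡ 282 + 559·9 = 5313 (mod 12857).
From N ≡ 5313 (mod 12857) write N = 5313 + 12857t. Substituting into N ≡ 34 (mod 37) gives 12857t ≡ 12 (mod 37), and since 18⁻¹ ≡ 35 (mod 37), t ≡ 13. Hence N ≡ 5313 + 12857·13 = 172454 (mod 475709).

172454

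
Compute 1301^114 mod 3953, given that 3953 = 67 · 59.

813

Mod 67: 1301 ≡ 28; by Fermat, exponent reduces to 114 mod 66 = 48; 28^48 ≡ 9 (mod 67).
Mod 59: 1301 ≡ 3; by Fermat, exponent reduces to 114 mod 58 = 56; 3^56 ≡ 46 (mod 59).
Combine by CRT: x ≡ 9 (mod 67), x ≡ 46 (mod 59) ⇒ x ≡ 813 (mod 3953).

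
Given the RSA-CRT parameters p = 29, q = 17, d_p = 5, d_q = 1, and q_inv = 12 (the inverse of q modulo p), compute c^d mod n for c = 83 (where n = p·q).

m₁ = c^(d_p) mod p: c ≡ 25 (mod 29), and 25^5 mod 29 = 20.
m₂ = c^(d_q) mod q: c ≡ 15 (mod 17), and 15^1 mod 17 = 15.
h = q_inv·(m₁ − m₂) mod p = 12·(20 − 15) mod 29 = 2.
m = m₂ + h·q = 15 + 2·17 = 49.

49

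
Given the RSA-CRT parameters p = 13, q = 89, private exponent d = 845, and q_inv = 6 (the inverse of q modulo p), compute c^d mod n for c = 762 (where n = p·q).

723

d_p = d mod (p−1) = 845 mod 12 = 5; d_q = d mod (q−1) = 53.
m₁ = c^(d_p) mod p: c ≡ 8 (mod 13), and 8^5 mod 13 = 8.
m₂ = c^(d_q) mod q: c ≡ 50 (mod 89), and 50^53 mod 89 = 11.
h = q_inv·(m₁ − m₂) mod p = 6·(8 − 11) mod 13 = 8.
m = m₂ + h·q = 11 + 8·89 = 723.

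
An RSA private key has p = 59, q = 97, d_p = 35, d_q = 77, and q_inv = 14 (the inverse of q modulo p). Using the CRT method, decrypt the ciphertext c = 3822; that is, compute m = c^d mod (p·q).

m₁ = c^(d_p) mod p: c ≡ 46 (mod 59), and 46^35 mod 59 = 19.
m₂ = c^(d_q) mod q: c ≡ 39 (mod 97), and 39^77 mod 97 = 38.
h = q_inv·(m₁ − m₂) mod p = 14·(19 − 38) mod 59 = 29.
m = m₂ + h·q = 38 + 29·97 = 2851.

2851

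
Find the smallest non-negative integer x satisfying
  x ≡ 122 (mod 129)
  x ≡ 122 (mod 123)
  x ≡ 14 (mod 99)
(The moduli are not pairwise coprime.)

Combine the congruences pairwise.
gcd(129, 123) = 3 and 3 | (122 − 122), so the pair is consistent; merging gives x ≡ 122 (mod 5289), where 5289 = lcm(129, 123).
gcd(5289, 99) = 3 and 3 | (14 − 122), so the pair is consistent; merging gives x ≡ 111191 (mod 174537), where 174537 = lcm(5289, 99).
The solution is unique modulo lcm(129, 123, 99) = 174537.

111191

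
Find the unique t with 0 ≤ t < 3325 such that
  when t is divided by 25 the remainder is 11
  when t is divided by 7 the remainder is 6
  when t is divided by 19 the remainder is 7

2211

The moduli are pairwise coprime; N = 25·7·19 = 3325.
N/25 = 133; 133 ≡ 8 (mod 25); 8·22 ≡ 1, so inverse 22.
N/7 = 475; 475 ≡ 6 (mod 7); 6·6 ≡ 1, so inverse 6.
N/19 = 175; 175 ≡ 4 (mod 19); 4·5 ≡ 1, so inverse 5.
t ≡ 11·133·22 + 6·475·6 + 7·175·5 = 55411.
55411 mod 3325 = 2211.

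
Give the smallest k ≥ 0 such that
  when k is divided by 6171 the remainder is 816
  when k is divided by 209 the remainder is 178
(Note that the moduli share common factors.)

Combine the congruences pairwise.
gcd(6171, 209) = 11 and 11 | (178 − 816), so the pair is consistent; merging gives k ≡ 105723 (mod 117249), where 117249 = lcm(6171, 209).
The solution is unique modulo lcm(6171, 209) = 117249.

105723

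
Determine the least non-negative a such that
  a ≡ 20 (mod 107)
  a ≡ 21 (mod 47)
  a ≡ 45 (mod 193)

The moduli are pairwise coprime; N = 107·47·193 = 970597.
N/107 = 9071; 9071 ≡ 83 (mod 107); 83·49 ≡ 1, so inverse 49.
N/47 = 20651; 20651 ≡ 18 (mod 47); 18·34 ≡ 1, so inverse 34.
N/193 = 5029; 5029 ≡ 11 (mod 193); 11·158 ≡ 1, so inverse 158.
a ≡ 20·9071·49 + 21·20651·34 + 45·5029·158 = 59390584.
59390584 mod 970597 = 184167.

184167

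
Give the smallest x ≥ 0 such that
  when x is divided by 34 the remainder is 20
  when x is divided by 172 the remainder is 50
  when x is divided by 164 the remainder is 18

91038

gcd(34, 172) = 2 and 2 | (50 − 20), so the pair is consistent; merging gives x ≡ 394 (mod 2924), where 2924 = lcm(34, 172).
gcd(2924, 164) = 4 and 4 | (18 − 394), so the pair is consistent; merging gives x ≡ 91038 (mod 119884), where 119884 = lcm(2924, 164).
The solution is unique modulo lcm(34, 172, 164) = 119884.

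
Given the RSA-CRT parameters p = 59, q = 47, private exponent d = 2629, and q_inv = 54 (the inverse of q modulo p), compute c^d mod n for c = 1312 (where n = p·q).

1053

d_p = d mod (p−1) = 2629 mod 58 = 19; d_q = d mod (q−1) = 7.
m₁ = c^(d_p) mod p: c ≡ 14 (mod 59), and 14^19 mod 59 = 50.
m₂ = c^(d_q) mod q: c ≡ 43 (mod 47), and 43^7 mod 47 = 19.
h = q_inv·(m₁ − m₂) mod p = 54·(50 − 19) mod 59 = 22.
m = m₂ + h·q = 19 + 22·47 = 1053.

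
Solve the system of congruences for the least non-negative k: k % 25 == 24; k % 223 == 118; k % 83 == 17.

The moduli are pairwise coprime; N = 25·223·83 = 462725.
N/25 = 18509; 18509 ≡ 9 (mod 25); 9·14 ≡ 1, so inverse 14.
N/223 = 2075; 2075 ≡ 68 (mod 223); 68·82 ≡ 1, so inverse 82.
N/83 = 5575; 5575 ≡ 14 (mod 83); 14·6 ≡ 1, so inverse 6.
k ≡ 24·18509·14 + 118·2075·82 + 17·5575·6 = 26865374.
26865374 mod 462725 = 27324.

27324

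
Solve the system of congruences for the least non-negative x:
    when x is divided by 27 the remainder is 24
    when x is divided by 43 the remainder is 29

From x ≡ 24 (mod 27) write x = 24 + 27t. Substituting into x ≡ 29 (mod 43) gives 27t ≡ 5 (mod 43), and since 27⁻¹ ≡ 8 (mod 43), t ≡ 40. Hence x ≡ 24 + 27·40 = 1104 (mod 1161).

1104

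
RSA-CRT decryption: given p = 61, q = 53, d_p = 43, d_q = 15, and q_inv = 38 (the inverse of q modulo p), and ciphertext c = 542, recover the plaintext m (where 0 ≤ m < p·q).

m₁ = c^(d_p) mod p: c ≡ 54 (mod 61), and 54^43 mod 61 = 55.
m₂ = c^(d_q) mod q: c ≡ 12 (mod 53), and 12^15 mod 53 = 26.
h = q_inv·(m₁ − m₂) mod p = 38·(55 − 26) mod 61 = 4.
m = m₂ + h·q = 26 + 4·53 = 238.

238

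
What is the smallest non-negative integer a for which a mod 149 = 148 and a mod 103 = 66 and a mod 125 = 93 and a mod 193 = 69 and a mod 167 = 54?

54736294468

The moduli are pairwise coprime; N = 149·103·125·193·167 = 61831144625.
N/149 = 414974125; 414974125 ≡ 36 (mod 149); 36·29 ≡ 1, so inverse 29.
N/103 = 600302375; 600302375 ≡ 41 (mod 103); 41·98 ≡ 1, so inverse 98.
N/125 = 494649157; 494649157 ≡ 32 (mod 125); 32·43 ≡ 1, so inverse 43.
N/193 = 320368625; 320368625 ≡ 12 (mod 193); 12·177 ≡ 1, so inverse 177.
N/167 = 370246375; 370246375 ≡ 27 (mod 167); 27·99 ≡ 1, so inverse 99.
a ≡ 148·414974125·29 + 66·600302375·98 + 93·494649157·43 + 69·320368625·177 + 54·370246375·99 = 13533925822718.
13533925822718 mod 61831144625 = 54736294468.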